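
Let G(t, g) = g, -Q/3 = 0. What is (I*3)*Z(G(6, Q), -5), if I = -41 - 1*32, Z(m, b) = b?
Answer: 1095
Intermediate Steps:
Q = 0 (Q = -3*0 = 0)
I = -73 (I = -41 - 32 = -73)
(I*3)*Z(G(6, Q), -5) = -73*3*(-5) = -219*(-5) = 1095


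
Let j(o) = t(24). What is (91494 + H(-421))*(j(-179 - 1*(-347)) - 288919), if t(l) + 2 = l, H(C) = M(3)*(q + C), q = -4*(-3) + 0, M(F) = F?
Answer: -26077865499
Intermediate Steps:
q = 12 (q = 12 + 0 = 12)
H(C) = 36 + 3*C (H(C) = 3*(12 + C) = 36 + 3*C)
t(l) = -2 + l
j(o) = 22 (j(o) = -2 + 24 = 22)
(91494 + H(-421))*(j(-179 - 1*(-347)) - 288919) = (91494 + (36 + 3*(-421)))*(22 - 288919) = (91494 + (36 - 1263))*(-288897) = (91494 - 1227)*(-288897) = 90267*(-288897) = -26077865499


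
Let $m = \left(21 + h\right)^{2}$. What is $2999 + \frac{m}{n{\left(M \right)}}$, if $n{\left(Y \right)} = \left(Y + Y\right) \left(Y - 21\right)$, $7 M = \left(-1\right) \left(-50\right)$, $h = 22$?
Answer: $\frac{28999699}{9700} \approx 2989.7$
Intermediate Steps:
$M = \frac{50}{7}$ ($M = \frac{\left(-1\right) \left(-50\right)}{7} = \frac{1}{7} \cdot 50 = \frac{50}{7} \approx 7.1429$)
$m = 1849$ ($m = \left(21 + 22\right)^{2} = 43^{2} = 1849$)
$n{\left(Y \right)} = 2 Y \left(-21 + Y\right)$
$2999 + \frac{m}{n{\left(M \right)}} = 2999 + \frac{1849}{2 \cdot \frac{50}{7} \left(-21 + \frac{50}{7}\right)} = 2999 + \frac{1849}{2 \cdot \frac{50}{7} \left(- \frac{97}{7}\right)} = 2999 + \frac{1849}{- \frac{9700}{49}} = 2999 + 1849 \left(- \frac{49}{9700}\right) = 2999 - \frac{90601}{9700} = \frac{28999699}{9700}$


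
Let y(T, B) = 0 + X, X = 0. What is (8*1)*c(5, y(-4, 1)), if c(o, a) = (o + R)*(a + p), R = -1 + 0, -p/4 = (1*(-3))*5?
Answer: 1920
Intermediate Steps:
p = 60 (p = -4*1*(-3)*5 = -(-12)*5 = -4*(-15) = 60)
R = -1
y(T, B) = 0 (y(T, B) = 0 + 0 = 0)
c(o, a) = (-1 + o)*(60 + a) (c(o, a) = (o - 1)*(a + 60) = (-1 + o)*(60 + a))
(8*1)*c(5, y(-4, 1)) = (8*1)*(-60 - 1*0 + 60*5 + 0*5) = 8*(-60 + 0 + 300 + 0) = 8*240 = 1920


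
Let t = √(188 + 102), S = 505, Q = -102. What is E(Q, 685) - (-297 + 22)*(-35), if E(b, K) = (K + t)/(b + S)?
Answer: -3878190/403 + √290/403 ≈ -9623.3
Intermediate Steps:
t = √290 ≈ 17.029
E(b, K) = (K + √290)/(505 + b) (E(b, K) = (K + √290)/(b + 505) = (K + √290)/(505 + b))
E(Q, 685) - (-297 + 22)*(-35) = (685 + √290)/(505 - 102) - (-297 + 22)*(-35) = (685 + √290)/403 - (-275)*(-35) = (685 + √290)/403 - 1*9625 = (685/403 + √290/403) - 9625 = -3878190/403 + √290/403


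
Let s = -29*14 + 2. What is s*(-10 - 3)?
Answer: 5252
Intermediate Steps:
s = -404 (s = -406 + 2 = -404)
s*(-10 - 3) = -404*(-10 - 3) = -404*(-13) = 5252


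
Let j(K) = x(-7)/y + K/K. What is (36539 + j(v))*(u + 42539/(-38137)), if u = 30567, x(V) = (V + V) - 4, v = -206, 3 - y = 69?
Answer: 468541393885020/419507 ≈ 1.1169e+9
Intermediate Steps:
y = -66 (y = 3 - 1*69 = 3 - 69 = -66)
x(V) = -4 + 2*V (x(V) = 2*V - 4 = -4 + 2*V)
j(K) = 14/11 (j(K) = (-4 + 2*(-7))/(-66) + K/K = (-4 - 14)*(-1/66) + 1 = -18*(-1/66) + 1 = 3/11 + 1 = 14/11)
(36539 + j(v))*(u + 42539/(-38137)) = (36539 + 14/11)*(30567 + 42539/(-38137)) = 401943*(30567 + 42539*(-1/38137))/11 = 401943*(30567 - 42539/38137)/11 = (401943/11)*(1165691140/38137) = 468541393885020/419507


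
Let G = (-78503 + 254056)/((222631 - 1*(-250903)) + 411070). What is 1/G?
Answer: 126372/25079 ≈ 5.0390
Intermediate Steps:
G = 25079/126372 (G = 175553/((222631 + 250903) + 411070) = 175553/(473534 + 411070) = 175553/884604 = 175553*(1/884604) = 25079/126372 ≈ 0.19845)
1/G = 1/(25079/126372) = 126372/25079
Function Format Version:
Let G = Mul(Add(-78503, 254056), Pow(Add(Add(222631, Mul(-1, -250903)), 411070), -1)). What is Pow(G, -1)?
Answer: Rational(126372, 25079) ≈ 5.0390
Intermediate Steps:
G = Rational(25079, 126372) (G = Mul(175553, Pow(Add(Add(222631, 250903), 411070), -1)) = Mul(175553, Pow(Add(473534, 411070), -1)) = Mul(175553, Pow(884604, -1)) = Mul(175553, Rational(1, 884604)) = Rational(25079, 126372) ≈ 0.19845)
Pow(G, -1) = Pow(Rational(25079, 126372), -1) = Rational(126372, 25079)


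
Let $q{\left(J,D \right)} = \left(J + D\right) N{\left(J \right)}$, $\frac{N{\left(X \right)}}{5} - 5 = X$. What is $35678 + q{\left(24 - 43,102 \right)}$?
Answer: $29868$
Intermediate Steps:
$N{\left(X \right)} = 25 + 5 X$
$q{\left(J,D \right)} = \left(25 + 5 J\right) \left(D + J\right)$ ($q{\left(J,D \right)} = \left(J + D\right) \left(25 + 5 J\right) = \left(D + J\right) \left(25 + 5 J\right) = \left(25 + 5 J\right) \left(D + J\right)$)
$35678 + q{\left(24 - 43,102 \right)} = 35678 + 5 \left(5 + \left(24 - 43\right)\right) \left(102 + \left(24 - 43\right)\right) = 35678 + 5 \left(5 - 19\right) \left(102 - 19\right) = 35678 + 5 \left(-14\right) 83 = 35678 - 5810 = 29868$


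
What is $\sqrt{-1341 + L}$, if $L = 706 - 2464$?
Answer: $i \sqrt{3099} \approx 55.669 i$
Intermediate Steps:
$L = -1758$
$\sqrt{-1341 + L} = \sqrt{-1341 - 1758} = \sqrt{-3099} = i \sqrt{3099}$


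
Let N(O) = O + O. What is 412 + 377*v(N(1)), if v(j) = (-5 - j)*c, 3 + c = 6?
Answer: -7505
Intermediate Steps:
N(O) = 2*O
c = 3 (c = -3 + 6 = 3)
v(j) = -15 - 3*j (v(j) = (-5 - j)*3 = -15 - 3*j)
412 + 377*v(N(1)) = 412 + 377*(-15 - 6) = 412 + 377*(-21) = 412 - 7917 = -7505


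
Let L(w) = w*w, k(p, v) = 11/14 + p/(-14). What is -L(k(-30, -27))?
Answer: -1681/196 ≈ -8.5765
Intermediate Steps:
k(p, v) = 11/14 - p/14 (k(p, v) = 11*(1/14) + p*(-1/14) = 11/14 - p/14)
L(w) = w²
-L(k(-30, -27)) = -(11/14 - 1/14*(-30))² = -(11/14 + 15/7)² = -(41/14)² = -1*1681/196 = -1681/196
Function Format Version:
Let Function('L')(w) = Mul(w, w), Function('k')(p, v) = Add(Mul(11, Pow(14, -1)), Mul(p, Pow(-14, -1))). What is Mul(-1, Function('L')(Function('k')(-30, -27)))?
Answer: Rational(-1681, 196) ≈ -8.5765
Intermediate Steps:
Function('k')(p, v) = Add(Rational(11, 14), Mul(Rational(-1, 14), p)) (Function('k')(p, v) = Add(Mul(11, Rational(1, 14)), Mul(p, Rational(-1, 14))) = Add(Rational(11, 14), Mul(Rational(-1, 14), p)))
Function('L')(w) = Pow(w, 2)
Mul(-1, Function('L')(Function('k')(-30, -27))) = Mul(-1, Pow(Add(Rational(11, 14), Mul(Rational(-1, 14), -30)), 2)) = Mul(-1, Pow(Add(Rational(11, 14), Rational(15, 7)), 2)) = Mul(-1, Pow(Rational(41, 14), 2)) = Mul(-1, Rational(1681, 196)) = Rational(-1681, 196)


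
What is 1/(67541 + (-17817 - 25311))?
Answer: 1/24413 ≈ 4.0962e-5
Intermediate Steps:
1/(67541 + (-17817 - 25311)) = 1/(67541 - 43128) = 1/24413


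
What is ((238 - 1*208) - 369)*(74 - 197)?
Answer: 41697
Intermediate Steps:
((238 - 1*208) - 369)*(74 - 197) = ((238 - 208) - 369)*(-123) = (30 - 369)*(-123) = -339*(-123) = 41697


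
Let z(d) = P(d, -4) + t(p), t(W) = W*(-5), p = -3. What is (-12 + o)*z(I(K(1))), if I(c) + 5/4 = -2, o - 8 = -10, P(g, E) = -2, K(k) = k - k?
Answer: -182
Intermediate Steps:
K(k) = 0
o = -2 (o = 8 - 10 = -2)
I(c) = -13/4 (I(c) = -5/4 - 2 = -13/4)
t(W) = -5*W
z(d) = 13 (z(d) = -2 - 5*(-3) = -2 + 15 = 13)
(-12 + o)*z(I(K(1))) = (-12 - 2)*13 = -14*13 = -182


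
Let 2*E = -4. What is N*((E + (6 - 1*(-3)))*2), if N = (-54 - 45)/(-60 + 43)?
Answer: 1386/17 ≈ 81.529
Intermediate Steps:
E = -2 (E = (1/2)*(-4) = -2)
N = 99/17 (N = -99/(-17) = -99*(-1/17) = 99/17 ≈ 5.8235)
N*((E + (6 - 1*(-3)))*2) = 99*((-2 + (6 - 1*(-3)))*2)/17 = 99*((-2 + (6 + 3))*2)/17 = 99*((-2 + 9)*2)/17 = 99*(7*2)/17 = (99/17)*14 = 1386/17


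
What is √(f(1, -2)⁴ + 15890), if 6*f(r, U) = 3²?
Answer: √254321/4 ≈ 126.08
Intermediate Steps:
f(r, U) = 3/2 (f(r, U) = (⅙)*3² = (⅙)*9 = 3/2)
√(f(1, -2)⁴ + 15890) = √((3/2)⁴ + 15890) = √(81/16 + 15890) = √(254321/16) = √254321/4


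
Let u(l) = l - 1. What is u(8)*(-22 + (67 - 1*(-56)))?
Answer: 707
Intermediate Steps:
u(l) = -1 + l
u(8)*(-22 + (67 - 1*(-56))) = (-1 + 8)*(-22 + (67 - 1*(-56))) = 7*(-22 + (67 + 56)) = 7*(-22 + 123) = 7*101 = 707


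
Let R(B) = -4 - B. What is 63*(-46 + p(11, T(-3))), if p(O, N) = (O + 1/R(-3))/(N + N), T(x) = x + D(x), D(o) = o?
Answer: -5901/2 ≈ -2950.5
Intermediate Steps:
T(x) = 2*x (T(x) = x + x = 2*x)
p(O, N) = (-1 + O)/(2*N) (p(O, N) = (O + 1/(-4 - 1*(-3)))/(N + N) = (O + 1/(-4 + 3))/((2*N)) = (O + 1/(-1))*(1/(2*N)) = (O - 1)*(1/(2*N)) = (-1 + O)*(1/(2*N)) = (-1 + O)/(2*N))
63*(-46 + p(11, T(-3))) = 63*(-46 + (-1 + 11)/(2*((2*(-3))))) = 63*(-46 + (½)*10/(-6)) = 63*(-46 + (½)*(-⅙)*10) = 63*(-46 - ⅚) = 63*(-281/6) = -5901/2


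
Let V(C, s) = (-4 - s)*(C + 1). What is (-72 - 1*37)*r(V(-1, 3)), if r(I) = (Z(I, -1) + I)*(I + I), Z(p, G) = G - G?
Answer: 0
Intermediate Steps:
V(C, s) = (1 + C)*(-4 - s) (V(C, s) = (-4 - s)*(1 + C) = (1 + C)*(-4 - s))
Z(p, G) = 0
r(I) = 2*I² (r(I) = (0 + I)*(I + I) = I*(2*I) = 2*I²)
(-72 - 1*37)*r(V(-1, 3)) = (-72 - 1*37)*(2*(-4 - 1*3 - 4*(-1) - 1*(-1)*3)²) = (-72 - 37)*(2*(-4 - 3 + 4 + 3)²) = -218*0² = -218*0 = -109*0 = 0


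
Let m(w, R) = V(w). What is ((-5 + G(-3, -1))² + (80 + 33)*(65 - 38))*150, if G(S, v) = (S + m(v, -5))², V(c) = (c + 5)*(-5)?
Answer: 41644050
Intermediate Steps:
V(c) = -25 - 5*c (V(c) = (5 + c)*(-5) = -25 - 5*c)
m(w, R) = -25 - 5*w
G(S, v) = (-25 + S - 5*v)² (G(S, v) = (S + (-25 - 5*v))² = (-25 + S - 5*v)²)
((-5 + G(-3, -1))² + (80 + 33)*(65 - 38))*150 = ((-5 + (25 - 1*(-3) + 5*(-1))²)² + (80 + 33)*(65 - 38))*150 = ((-5 + (25 + 3 - 5)²)² + 113*27)*150 = ((-5 + 23²)² + 3051)*150 = ((-5 + 529)² + 3051)*150 = (524² + 3051)*150 = (274576 + 3051)*150 = 277627*150 = 41644050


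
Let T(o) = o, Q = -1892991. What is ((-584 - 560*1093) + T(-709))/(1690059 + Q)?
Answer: 613373/202932 ≈ 3.0226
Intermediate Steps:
((-584 - 560*1093) + T(-709))/(1690059 + Q) = ((-584 - 560*1093) - 709)/(1690059 - 1892991) = ((-584 - 612080) - 709)/(-202932) = (-612664 - 709)*(-1/202932) = -613373*(-1/202932) = 613373/202932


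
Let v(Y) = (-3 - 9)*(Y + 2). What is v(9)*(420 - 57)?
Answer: -47916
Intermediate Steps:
v(Y) = -24 - 12*Y (v(Y) = -12*(2 + Y) = -24 - 12*Y)
v(9)*(420 - 57) = (-24 - 12*9)*(420 - 57) = (-24 - 108)*363 = -132*363 = -47916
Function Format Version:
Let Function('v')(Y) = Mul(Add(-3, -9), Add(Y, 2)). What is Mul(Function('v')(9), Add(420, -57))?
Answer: -47916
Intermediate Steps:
Function('v')(Y) = Add(-24, Mul(-12, Y)) (Function('v')(Y) = Mul(-12, Add(2, Y)) = Add(-24, Mul(-12, Y)))
Mul(Function('v')(9), Add(420, -57)) = Mul(Add(-24, Mul(-12, 9)), Add(420, -57)) = Mul(Add(-24, -108), 363) = Mul(-132, 363) = -47916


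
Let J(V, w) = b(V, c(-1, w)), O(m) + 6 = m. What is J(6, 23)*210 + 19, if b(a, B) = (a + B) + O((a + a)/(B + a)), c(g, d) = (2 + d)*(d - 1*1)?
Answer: 16057771/139 ≈ 1.1552e+5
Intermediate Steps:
O(m) = -6 + m
c(g, d) = (-1 + d)*(2 + d) (c(g, d) = (2 + d)*(d - 1) = (2 + d)*(-1 + d) = (-1 + d)*(2 + d))
b(a, B) = -6 + B + a + 2*a/(B + a) (b(a, B) = (a + B) + (-6 + (a + a)/(B + a)) = (B + a) + (-6 + (2*a)/(B + a)) = (B + a) + (-6 + 2*a/(B + a)) = -6 + B + a + 2*a/(B + a))
J(V, w) = (2*V + (-8 + V + w + w**2)*(-2 + V + w + w**2))/(-2 + V + w + w**2) (J(V, w) = (2*V + ((-2 + w + w**2) + V)*(-6 + (-2 + w + w**2) + V))/((-2 + w + w**2) + V) = (2*V + (-2 + V + w + w**2)*(-8 + V + w + w**2))/(-2 + V + w + w**2) = (2*V + (-8 + V + w + w**2)*(-2 + V + w + w**2))/(-2 + V + w + w**2))
J(6, 23)*210 + 19 = ((2*6 + (-8 + 6 + 23 + 23**2)*(-2 + 6 + 23 + 23**2))/(-2 + 6 + 23 + 23**2))*210 + 19 = ((12 + (-8 + 6 + 23 + 529)*(-2 + 6 + 23 + 529))/(-2 + 6 + 23 + 529))*210 + 19 = ((12 + 550*556)/556)*210 + 19 = ((12 + 305800)/556)*210 + 19 = ((1/556)*305812)*210 + 19 = (76453/139)*210 + 19 = 16055130/139 + 19 = 16057771/139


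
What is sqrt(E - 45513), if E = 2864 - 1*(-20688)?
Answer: I*sqrt(21961) ≈ 148.19*I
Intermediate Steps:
E = 23552 (E = 2864 + 20688 = 23552)
sqrt(E - 45513) = sqrt(23552 - 45513) = sqrt(-21961) = I*sqrt(21961)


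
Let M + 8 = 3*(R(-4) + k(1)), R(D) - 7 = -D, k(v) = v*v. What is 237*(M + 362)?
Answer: 92430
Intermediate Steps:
k(v) = v²
R(D) = 7 - D
M = 28 (M = -8 + 3*((7 - 1*(-4)) + 1²) = -8 + 3*((7 + 4) + 1) = -8 + 3*(11 + 1) = -8 + 3*12 = -8 + 36 = 28)
237*(M + 362) = 237*(28 + 362) = 237*390 = 92430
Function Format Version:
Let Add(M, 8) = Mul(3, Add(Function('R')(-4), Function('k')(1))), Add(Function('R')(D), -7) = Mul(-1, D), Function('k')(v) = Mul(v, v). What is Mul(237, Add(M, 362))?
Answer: 92430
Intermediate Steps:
Function('k')(v) = Pow(v, 2)
Function('R')(D) = Add(7, Mul(-1, D))
M = 28 (M = Add(-8, Mul(3, Add(Add(7, Mul(-1, -4)), Pow(1, 2)))) = Add(-8, Mul(3, Add(Add(7, 4), 1))) = Add(-8, Mul(3, Add(11, 1))) = Add(-8, Mul(3, 12)) = Add(-8, 36) = 28)
Mul(237, Add(M, 362)) = Mul(237, Add(28, 362)) = Mul(237, 390) = 92430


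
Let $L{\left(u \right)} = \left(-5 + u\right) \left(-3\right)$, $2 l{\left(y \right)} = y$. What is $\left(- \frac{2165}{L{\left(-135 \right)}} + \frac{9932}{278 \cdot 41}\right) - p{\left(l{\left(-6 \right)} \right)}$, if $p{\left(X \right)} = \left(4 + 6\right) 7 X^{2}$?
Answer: $- \frac{303641603}{478716} \approx -634.28$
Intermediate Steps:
$l{\left(y \right)} = \frac{y}{2}$
$L{\left(u \right)} = 15 - 3 u$
$p{\left(X \right)} = 70 X^{2}$ ($p{\left(X \right)} = 10 \cdot 7 X^{2} = 70 X^{2}$)
$\left(- \frac{2165}{L{\left(-135 \right)}} + \frac{9932}{278 \cdot 41}\right) - p{\left(l{\left(-6 \right)} \right)} = \left(- \frac{2165}{15 - -405} + \frac{9932}{278 \cdot 41}\right) - 70 \left(\frac{1}{2} \left(-6\right)\right)^{2} = \left(- \frac{2165}{15 + 405} + \frac{9932}{11398}\right) - 70 \left(-3\right)^{2} = \left(- \frac{2165}{420} + 9932 \cdot \frac{1}{11398}\right) - 70 \cdot 9 = \left(\left(-2165\right) \frac{1}{420} + \frac{4966}{5699}\right) - 630 = \left(- \frac{433}{84} + \frac{4966}{5699}\right) - 630 = - \frac{2050523}{478716} - 630 = - \frac{303641603}{478716}$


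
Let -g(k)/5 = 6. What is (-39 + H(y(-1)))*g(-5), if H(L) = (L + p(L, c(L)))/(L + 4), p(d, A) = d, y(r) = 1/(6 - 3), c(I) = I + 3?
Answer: 15150/13 ≈ 1165.4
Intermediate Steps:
c(I) = 3 + I
y(r) = ⅓ (y(r) = 1/3 = ⅓)
g(k) = -30 (g(k) = -5*6 = -30)
H(L) = 2*L/(4 + L) (H(L) = (L + L)/(L + 4) = (2*L)/(4 + L) = 2*L/(4 + L))
(-39 + H(y(-1)))*g(-5) = (-39 + 2*(⅓)/(4 + ⅓))*(-30) = (-39 + 2*(⅓)/(13/3))*(-30) = (-39 + 2*(⅓)*(3/13))*(-30) = (-39 + 2/13)*(-30) = -505/13*(-30) = 15150/13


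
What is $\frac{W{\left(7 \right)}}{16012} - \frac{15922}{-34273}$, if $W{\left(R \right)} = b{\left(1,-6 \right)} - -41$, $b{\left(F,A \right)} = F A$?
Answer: $\frac{256142619}{548779276} \approx 0.46675$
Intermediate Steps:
$b{\left(F,A \right)} = A F$
$W{\left(R \right)} = 35$ ($W{\left(R \right)} = \left(-6\right) 1 - -41 = -6 + 41 = 35$)
$\frac{W{\left(7 \right)}}{16012} - \frac{15922}{-34273} = \frac{35}{16012} - \frac{15922}{-34273} = 35 \cdot \frac{1}{16012} - - \frac{15922}{34273} = \frac{35}{16012} + \frac{15922}{34273} = \frac{256142619}{548779276}$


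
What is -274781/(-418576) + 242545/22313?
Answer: 107654704373/9339686288 ≈ 11.527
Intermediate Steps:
-274781/(-418576) + 242545/22313 = -274781*(-1/418576) + 242545*(1/22313) = 274781/418576 + 242545/22313 = 107654704373/9339686288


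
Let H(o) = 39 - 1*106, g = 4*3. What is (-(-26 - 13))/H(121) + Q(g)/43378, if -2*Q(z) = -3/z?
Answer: -13533869/23250608 ≈ -0.58209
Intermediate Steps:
g = 12
Q(z) = 3/(2*z) (Q(z) = -(-3)/(2*z) = 3/(2*z))
H(o) = -67 (H(o) = 39 - 106 = -67)
(-(-26 - 13))/H(121) + Q(g)/43378 = -(-26 - 13)/(-67) + ((3/2)/12)/43378 = -1*(-39)*(-1/67) + ((3/2)*(1/12))*(1/43378) = 39*(-1/67) + (⅛)*(1/43378) = -39/67 + 1/347024 = -13533869/23250608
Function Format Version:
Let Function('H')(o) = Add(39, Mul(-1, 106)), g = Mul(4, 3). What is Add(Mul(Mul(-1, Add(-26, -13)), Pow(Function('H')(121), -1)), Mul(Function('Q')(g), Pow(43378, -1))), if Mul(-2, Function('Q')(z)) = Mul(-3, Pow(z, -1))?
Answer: Rational(-13533869, 23250608) ≈ -0.58209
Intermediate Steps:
g = 12
Function('Q')(z) = Mul(Rational(3, 2), Pow(z, -1)) (Function('Q')(z) = Mul(Rational(-1, 2), Mul(-3, Pow(z, -1))) = Mul(Rational(3, 2), Pow(z, -1)))
Function('H')(o) = -67 (Function('H')(o) = Add(39, -106) = -67)
Add(Mul(Mul(-1, Add(-26, -13)), Pow(Function('H')(121), -1)), Mul(Function('Q')(g), Pow(43378, -1))) = Add(Mul(Mul(-1, Add(-26, -13)), Pow(-67, -1)), Mul(Mul(Rational(3, 2), Pow(12, -1)), Pow(43378, -1))) = Add(Mul(Mul(-1, -39), Rational(-1, 67)), Mul(Mul(Rational(3, 2), Rational(1, 12)), Rational(1, 43378))) = Add(Mul(39, Rational(-1, 67)), Mul(Rational(1, 8), Rational(1, 43378))) = Add(Rational(-39, 67), Rational(1, 347024)) = Rational(-13533869, 23250608)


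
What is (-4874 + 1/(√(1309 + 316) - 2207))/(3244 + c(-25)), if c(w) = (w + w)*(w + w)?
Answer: -23732599983/27968822656 - 5*√65/27968822656 ≈ -0.84854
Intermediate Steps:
c(w) = 4*w² (c(w) = (2*w)*(2*w) = 4*w²)
(-4874 + 1/(√(1309 + 316) - 2207))/(3244 + c(-25)) = (-4874 + 1/(√(1309 + 316) - 2207))/(3244 + 4*(-25)²) = (-4874 + 1/(√1625 - 2207))/(3244 + 4*625) = (-4874 + 1/(5*√65 - 2207))/(3244 + 2500) = (-4874 + 1/(-2207 + 5*√65))/5744 = (-4874 + 1/(-2207 + 5*√65))*(1/5744) = -2437/2872 + 1/(5744*(-2207 + 5*√65))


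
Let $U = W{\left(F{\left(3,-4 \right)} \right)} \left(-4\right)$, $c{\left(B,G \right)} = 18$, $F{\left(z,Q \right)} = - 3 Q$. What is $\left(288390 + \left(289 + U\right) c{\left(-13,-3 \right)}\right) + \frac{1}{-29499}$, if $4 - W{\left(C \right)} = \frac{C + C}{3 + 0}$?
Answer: $\frac{8669166119}{29499} \approx 2.9388 \cdot 10^{5}$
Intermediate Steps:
$W{\left(C \right)} = 4 - \frac{2 C}{3}$ ($W{\left(C \right)} = 4 - \frac{C + C}{3 + 0} = 4 - \frac{2 C}{3}$)
$U = 16$ ($U = \left(4 - \frac{2 \left(\left(-3\right) \left(-4\right)\right)}{3}\right) \left(-4\right) = \left(4 - 8\right) \left(-4\right) = \left(-4\right) \left(-4\right) = 16$)
$\left(288390 + \left(289 + U\right) c{\left(-13,-3 \right)}\right) + \frac{1}{-29499} = \left(288390 + \left(289 + 16\right) 18\right) + \frac{1}{-29499} = \left(288390 + 305 \cdot 18\right) - \frac{1}{29499} = \left(288390 + 5490\right) - \frac{1}{29499} = 293880 - \frac{1}{29499} = \frac{8669166119}{29499}$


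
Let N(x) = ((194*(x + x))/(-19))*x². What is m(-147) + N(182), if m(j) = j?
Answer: -2339087177/19 ≈ -1.2311e+8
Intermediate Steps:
N(x) = -388*x³/19 (N(x) = ((194*(2*x))*(-1/19))*x² = ((388*x)*(-1/19))*x² = (-388*x/19)*x² = -388*x³/19)
m(-147) + N(182) = -147 - 388/19*182³ = -147 - 388/19*6028568 = -147 - 2339084384/19 = -2339087177/19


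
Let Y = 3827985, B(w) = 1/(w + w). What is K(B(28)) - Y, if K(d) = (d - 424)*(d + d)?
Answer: -6002304223/1568 ≈ -3.8280e+6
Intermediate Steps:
B(w) = 1/(2*w)
K(d) = 2*d*(-424 + d) (K(d) = (-424 + d)*(2*d) = 2*d*(-424 + d))
K(B(28)) - Y = 2*((1/2)/28)*(-424 + (1/2)/28) - 1*3827985 = 2*((1/2)*(1/28))*(-424 + (1/2)*(1/28)) - 3827985 = 2*(1/56)*(-424 + 1/56) - 3827985 = 2*(1/56)*(-23743/56) - 3827985 = -23743/1568 - 3827985 = -6002304223/1568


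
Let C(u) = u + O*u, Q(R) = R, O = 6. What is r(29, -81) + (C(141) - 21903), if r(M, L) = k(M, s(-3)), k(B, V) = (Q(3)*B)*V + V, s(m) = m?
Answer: -21180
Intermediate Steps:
k(B, V) = V + 3*B*V (k(B, V) = (3*B)*V + V = 3*B*V + V = V + 3*B*V)
r(M, L) = -3 - 9*M (r(M, L) = -3*(1 + 3*M) = -3 - 9*M)
C(u) = 7*u (C(u) = u + 6*u = 7*u)
r(29, -81) + (C(141) - 21903) = (-3 - 9*29) + (7*141 - 21903) = (-3 - 261) + (987 - 21903) = -264 - 20916 = -21180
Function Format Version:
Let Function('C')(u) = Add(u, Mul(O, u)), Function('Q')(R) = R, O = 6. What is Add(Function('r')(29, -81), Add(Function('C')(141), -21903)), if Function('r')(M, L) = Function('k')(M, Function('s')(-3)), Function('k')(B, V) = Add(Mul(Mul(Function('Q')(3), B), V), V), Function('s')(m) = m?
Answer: -21180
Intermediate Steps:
Function('k')(B, V) = Add(V, Mul(3, B, V)) (Function('k')(B, V) = Add(Mul(Mul(3, B), V), V) = Add(Mul(3, B, V), V) = Add(V, Mul(3, B, V)))
Function('r')(M, L) = Add(-3, Mul(-9, M)) (Function('r')(M, L) = Mul(-3, Add(1, Mul(3, M))) = Add(-3, Mul(-9, M)))
Function('C')(u) = Mul(7, u) (Function('C')(u) = Add(u, Mul(6, u)) = Mul(7, u))
Add(Function('r')(29, -81), Add(Function('C')(141), -21903)) = Add(Add(-3, Mul(-9, 29)), Add(Mul(7, 141), -21903)) = Add(Add(-3, -261), Add(987, -21903)) = Add(-264, -20916) = -21180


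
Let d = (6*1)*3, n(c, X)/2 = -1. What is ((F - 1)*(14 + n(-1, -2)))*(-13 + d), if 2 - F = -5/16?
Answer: 315/4 ≈ 78.750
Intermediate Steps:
n(c, X) = -2 (n(c, X) = 2*(-1) = -2)
F = 37/16 (F = 2 - (-5)/16 = 2 - 1*(-5/16) = 2 + 5/16 = 37/16 ≈ 2.3125)
d = 18 (d = 6*3 = 18)
((F - 1)*(14 + n(-1, -2)))*(-13 + d) = ((37/16 - 1)*(14 - 2))*(-13 + 18) = ((21/16)*12)*5 = (63/4)*5 = 315/4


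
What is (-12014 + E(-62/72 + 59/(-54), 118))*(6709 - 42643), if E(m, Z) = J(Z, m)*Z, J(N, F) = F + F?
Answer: 4034513806/9 ≈ 4.4828e+8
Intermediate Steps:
J(N, F) = 2*F
E(m, Z) = 2*Z*m (E(m, Z) = (2*m)*Z = 2*Z*m)
(-12014 + E(-62/72 + 59/(-54), 118))*(6709 - 42643) = (-12014 + 2*118*(-62/72 + 59/(-54)))*(6709 - 42643) = (-12014 + 2*118*(-62*1/72 + 59*(-1/54)))*(-35934) = (-12014 + 2*118*(-31/36 - 59/54))*(-35934) = (-12014 + 2*118*(-211/108))*(-35934) = (-12014 - 12449/27)*(-35934) = -336827/27*(-35934) = 4034513806/9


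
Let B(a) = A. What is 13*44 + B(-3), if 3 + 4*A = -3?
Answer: 1141/2 ≈ 570.50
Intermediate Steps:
A = -3/2 (A = -¾ + (¼)*(-3) = -¾ - ¾ = -3/2 ≈ -1.5000)
B(a) = -3/2
13*44 + B(-3) = 13*44 - 3/2 = 572 - 3/2 = 1141/2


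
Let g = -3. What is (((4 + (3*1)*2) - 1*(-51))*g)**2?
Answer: 33489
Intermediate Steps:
(((4 + (3*1)*2) - 1*(-51))*g)**2 = (((4 + (3*1)*2) - 1*(-51))*(-3))**2 = (((4 + 3*2) + 51)*(-3))**2 = (((4 + 6) + 51)*(-3))**2 = ((10 + 51)*(-3))**2 = (61*(-3))**2 = (-183)**2 = 33489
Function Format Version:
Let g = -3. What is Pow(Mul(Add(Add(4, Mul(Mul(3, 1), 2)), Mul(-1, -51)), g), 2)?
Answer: 33489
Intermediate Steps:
Pow(Mul(Add(Add(4, Mul(Mul(3, 1), 2)), Mul(-1, -51)), g), 2) = Pow(Mul(Add(Add(4, Mul(Mul(3, 1), 2)), Mul(-1, -51)), -3), 2) = Pow(Mul(Add(Add(4, Mul(3, 2)), 51), -3), 2) = Pow(Mul(Add(Add(4, 6), 51), -3), 2) = Pow(Mul(Add(10, 51), -3), 2) = Pow(Mul(61, -3), 2) = Pow(-183, 2) = 33489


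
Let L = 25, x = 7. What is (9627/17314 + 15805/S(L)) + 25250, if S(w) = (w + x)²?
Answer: 223977144909/8864768 ≈ 25266.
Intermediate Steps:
S(w) = (7 + w)² (S(w) = (w + 7)² = (7 + w)²)
(9627/17314 + 15805/S(L)) + 25250 = (9627/17314 + 15805/((7 + 25)²)) + 25250 = (9627*(1/17314) + 15805/(32²)) + 25250 = (9627/17314 + 15805/1024) + 25250 = 141752909/8864768 + 25250 = 223977144909/8864768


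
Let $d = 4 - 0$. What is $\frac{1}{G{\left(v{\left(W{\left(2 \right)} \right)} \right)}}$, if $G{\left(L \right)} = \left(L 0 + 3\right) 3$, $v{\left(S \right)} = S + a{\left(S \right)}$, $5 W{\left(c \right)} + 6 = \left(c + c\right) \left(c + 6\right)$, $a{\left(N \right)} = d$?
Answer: $\frac{1}{9} \approx 0.11111$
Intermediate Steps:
$d = 4$ ($d = 4 + 0 = 4$)
$a{\left(N \right)} = 4$
$W{\left(c \right)} = - \frac{6}{5} + \frac{2 c \left(6 + c\right)}{5}$ ($W{\left(c \right)} = - \frac{6}{5} + \frac{\left(c + c\right) \left(c + 6\right)}{5} = - \frac{6}{5} + \frac{2 c \left(6 + c\right)}{5}$)
$v{\left(S \right)} = 4 + S$ ($v{\left(S \right)} = S + 4 = 4 + S$)
$G{\left(L \right)} = 9$ ($G{\left(L \right)} = \left(0 + 3\right) 3 = 3 \cdot 3 = 9$)
$\frac{1}{G{\left(v{\left(W{\left(2 \right)} \right)} \right)}} = \frac{1}{9}$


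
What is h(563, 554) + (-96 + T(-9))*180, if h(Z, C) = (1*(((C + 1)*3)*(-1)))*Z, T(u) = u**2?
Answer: -940095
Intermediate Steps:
h(Z, C) = Z*(-3 - 3*C) (h(Z, C) = (1*(((1 + C)*3)*(-1)))*Z = (1*((3 + 3*C)*(-1)))*Z = (1*(-3 - 3*C))*Z = (-3 - 3*C)*Z = Z*(-3 - 3*C))
h(563, 554) + (-96 + T(-9))*180 = -3*563*(1 + 554) + (-96 + (-9)**2)*180 = -3*563*555 + (-96 + 81)*180 = -937395 - 15*180 = -937395 - 2700 = -940095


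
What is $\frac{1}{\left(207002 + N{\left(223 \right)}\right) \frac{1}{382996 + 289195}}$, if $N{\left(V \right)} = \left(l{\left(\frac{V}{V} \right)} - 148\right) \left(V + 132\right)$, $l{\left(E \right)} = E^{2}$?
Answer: $\frac{51707}{11909} \approx 4.3418$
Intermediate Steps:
$N{\left(V \right)} = -19404 - 147 V$ ($N{\left(V \right)} = \left(\left(\frac{V}{V}\right)^{2} - 148\right) \left(V + 132\right) = \left(1^{2} - 148\right) \left(132 + V\right) = \left(1 - 148\right) \left(132 + V\right) = - 147 \left(132 + V\right) = -19404 - 147 V$)
$\frac{1}{\left(207002 + N{\left(223 \right)}\right) \frac{1}{382996 + 289195}} = \frac{1}{\left(207002 - 52185\right) \frac{1}{382996 + 289195}} = \frac{1}{\left(207002 - 52185\right) \frac{1}{672191}} = \frac{1}{154817 \cdot \frac{1}{672191}} = \frac{1}{\frac{11909}{51707}} = \frac{51707}{11909}$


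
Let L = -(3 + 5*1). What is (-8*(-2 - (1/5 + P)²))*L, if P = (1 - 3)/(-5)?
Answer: -3776/25 ≈ -151.04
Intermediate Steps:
P = ⅖ (P = -2*(-⅕) = ⅖ ≈ 0.40000)
L = -8 (L = -(3 + 5) = -1*8 = -8)
(-8*(-2 - (1/5 + P)²))*L = -8*(-2 - (1/5 + ⅖)²)*(-8) = -8*(-2 - (⅕ + ⅖)²)*(-8) = -8*(-2 - (⅗)²)*(-8) = -8*(-2 - 1*9/25)*(-8) = -8*(-2 - 9/25)*(-8) = -8*(-59/25)*(-8) = (472/25)*(-8) = -3776/25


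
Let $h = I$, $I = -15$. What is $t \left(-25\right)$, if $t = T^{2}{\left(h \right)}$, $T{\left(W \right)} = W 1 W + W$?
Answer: $-1102500$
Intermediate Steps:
$h = -15$
$T{\left(W \right)} = W + W^{2}$ ($T{\left(W \right)} = W W + W = W^{2} + W = W + W^{2}$)
$t = 44100$ ($t = \left(- 15 \left(1 - 15\right)\right)^{2} = \left(\left(-15\right) \left(-14\right)\right)^{2} = 210^{2} = 44100$)
$t \left(-25\right) = 44100 \left(-25\right) = -1102500$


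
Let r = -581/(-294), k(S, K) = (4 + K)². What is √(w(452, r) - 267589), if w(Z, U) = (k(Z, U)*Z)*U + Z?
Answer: I*√182995055670/882 ≈ 485.01*I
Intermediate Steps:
r = 83/42 (r = -581*(-1/294) = 83/42 ≈ 1.9762)
w(Z, U) = Z + U*Z*(4 + U)² (w(Z, U) = ((4 + U)²*Z)*U + Z = (Z*(4 + U)²)*U + Z = U*Z*(4 + U)² + Z = Z + U*Z*(4 + U)²)
√(w(452, r) - 267589) = √(452*(1 + 83*(4 + 83/42)²/42) - 267589) = √(452*(1 + 83*(251/42)²/42) - 267589) = √(452*(1 + (83/42)*(63001/1764)) - 267589) = √(452*(1 + 5229083/74088) - 267589) = √(452*(5303171/74088) - 267589) = √(599258323/18522 - 267589) = √(-4357025135/18522) = I*√182995055670/882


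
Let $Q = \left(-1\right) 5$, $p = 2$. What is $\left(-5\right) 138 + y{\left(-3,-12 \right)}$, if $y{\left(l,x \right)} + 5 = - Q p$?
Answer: $-685$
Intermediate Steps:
$Q = -5$
$y{\left(l,x \right)} = 5$ ($y{\left(l,x \right)} = -5 + \left(-1\right) \left(-5\right) 2 = -5 + 5 \cdot 2 = -5 + 10 = 5$)
$\left(-5\right) 138 + y{\left(-3,-12 \right)} = \left(-5\right) 138 + 5 = -690 + 5 = -685$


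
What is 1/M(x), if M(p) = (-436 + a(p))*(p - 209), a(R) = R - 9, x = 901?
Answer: 1/315552 ≈ 3.1691e-6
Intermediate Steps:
a(R) = -9 + R
M(p) = (-445 + p)*(-209 + p) (M(p) = (-436 + (-9 + p))*(p - 209) = (-445 + p)*(-209 + p))
1/M(x) = 1/(93005 + 901² - 654*901) = 1/(93005 + 811801 - 589254) = 1/315552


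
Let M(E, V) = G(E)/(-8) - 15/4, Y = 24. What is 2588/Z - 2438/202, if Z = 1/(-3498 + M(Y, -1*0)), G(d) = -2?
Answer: -915251301/101 ≈ -9.0619e+6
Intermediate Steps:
M(E, V) = -7/2 (M(E, V) = -2/(-8) - 15/4 = -2*(-⅛) - 15*¼ = ¼ - 15/4 = -7/2)
Z = -2/7003 (Z = 1/(-3498 - 7/2) = 1/(-7003/2) = -2/7003 ≈ -0.00028559)
2588/Z - 2438/202 = 2588/(-2/7003) - 2438/202 = 2588*(-7003/2) - 2438*1/202 = -9061882 - 1219/101 = -915251301/101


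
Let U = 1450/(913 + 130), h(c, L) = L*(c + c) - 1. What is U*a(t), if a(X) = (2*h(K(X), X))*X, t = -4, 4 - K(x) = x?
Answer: 754000/1043 ≈ 722.92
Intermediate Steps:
K(x) = 4 - x
h(c, L) = -1 + 2*L*c (h(c, L) = L*(2*c) - 1 = 2*L*c - 1 = -1 + 2*L*c)
U = 1450/1043 ≈ 1.3902
a(X) = X*(-2 + 4*X*(4 - X)) (a(X) = (2*(-1 + 2*X*(4 - X)))*X = (-2 + 4*X*(4 - X))*X = X*(-2 + 4*X*(4 - X)))
U*a(t) = 1450*(-2*(-4)*(1 + 2*(-4)*(-4 - 4)))/1043 = 1450*(-2*(-4)*(1 + 2*(-4)*(-8)))/1043 = 1450*(-2*(-4)*(1 + 64))/1043 = 1450*(-2*(-4)*65)/1043 = (1450/1043)*520 = 754000/1043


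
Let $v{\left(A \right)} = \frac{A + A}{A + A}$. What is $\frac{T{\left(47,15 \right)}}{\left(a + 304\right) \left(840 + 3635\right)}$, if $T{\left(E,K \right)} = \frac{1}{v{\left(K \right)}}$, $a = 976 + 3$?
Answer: $\frac{1}{5741425} \approx 1.7417 \cdot 10^{-7}$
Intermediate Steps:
$a = 979$
$v{\left(A \right)} = 1$ ($v{\left(A \right)} = \frac{2 A}{2 A} = 2 A \frac{1}{2 A} = 1$)
$T{\left(E,K \right)} = 1$ ($T{\left(E,K \right)} = 1^{-1} = 1$)
$\frac{T{\left(47,15 \right)}}{\left(a + 304\right) \left(840 + 3635\right)} = 1 \frac{1}{\left(979 + 304\right) \left(840 + 3635\right)} = 1 \frac{1}{1283 \cdot 4475} = 1 \cdot \frac{1}{5741425} = \frac{1}{5741425}$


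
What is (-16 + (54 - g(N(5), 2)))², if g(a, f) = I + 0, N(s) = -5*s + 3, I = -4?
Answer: 1764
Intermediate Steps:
N(s) = 3 - 5*s
g(a, f) = -4 (g(a, f) = -4 + 0 = -4)
(-16 + (54 - g(N(5), 2)))² = (-16 + (54 - 1*(-4)))² = (-16 + (54 + 4))² = (-16 + 58)² = 42² = 1764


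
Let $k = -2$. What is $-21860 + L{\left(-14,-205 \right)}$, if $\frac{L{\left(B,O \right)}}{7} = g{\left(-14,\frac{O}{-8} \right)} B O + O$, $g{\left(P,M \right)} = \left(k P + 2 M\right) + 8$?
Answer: $\frac{3459115}{2} \approx 1.7296 \cdot 10^{6}$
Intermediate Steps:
$g{\left(P,M \right)} = 8 - 2 P + 2 M$ ($g{\left(P,M \right)} = \left(- 2 P + 2 M\right) + 8 = 8 - 2 P + 2 M$)
$L{\left(B,O \right)} = 7 O + 7 B O \left(36 - \frac{O}{4}\right)$ ($L{\left(B,O \right)} = 7 \left(\left(8 - -28 + 2 \frac{O}{-8}\right) B O + O\right) = 7 \left(\left(8 + 28 + 2 O \left(- \frac{1}{8}\right)\right) B O + O\right) = 7 \left(\left(8 + 28 + 2 \left(- \frac{O}{8}\right)\right) B O + O\right) = 7 \left(\left(8 + 28 - \frac{O}{4}\right) B O + O\right) = 7 \left(\left(36 - \frac{O}{4}\right) B O + O\right) = 7 \left(B \left(36 - \frac{O}{4}\right) O + O\right) = 7 \left(B O \left(36 - \frac{O}{4}\right) + O\right) = 7 \left(O + B O \left(36 - \frac{O}{4}\right)\right) = 7 O + 7 B O \left(36 - \frac{O}{4}\right)$)
$-21860 + L{\left(-14,-205 \right)} = -21860 + \frac{7}{4} \left(-205\right) \left(4 - 14 \left(144 - -205\right)\right) = -21860 + \frac{7}{4} \left(-205\right) \left(4 - 14 \left(144 + 205\right)\right) = -21860 + \frac{7}{4} \left(-205\right) \left(4 - 4886\right) = -21860 + \frac{7}{4} \left(-205\right) \left(-4882\right) = -21860 + \frac{3502835}{2} = \frac{3459115}{2}$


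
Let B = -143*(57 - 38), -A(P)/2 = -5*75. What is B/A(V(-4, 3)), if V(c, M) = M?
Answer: -2717/750 ≈ -3.6227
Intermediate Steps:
A(P) = 750 (A(P) = -(-10)*75 = -2*(-375) = 750)
B = -2717 (B = -143*19 = -2717)
B/A(V(-4, 3)) = -2717/750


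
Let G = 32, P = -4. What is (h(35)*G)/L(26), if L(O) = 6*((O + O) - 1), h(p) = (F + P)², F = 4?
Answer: 0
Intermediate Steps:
h(p) = 0 (h(p) = (4 - 4)² = 0² = 0)
L(O) = -6 + 12*O (L(O) = 6*(2*O - 1) = 6*(-1 + 2*O) = -6 + 12*O)
(h(35)*G)/L(26) = (0*32)/(-6 + 12*26) = 0/(-6 + 312) = 0/306 = 0*(1/306) = 0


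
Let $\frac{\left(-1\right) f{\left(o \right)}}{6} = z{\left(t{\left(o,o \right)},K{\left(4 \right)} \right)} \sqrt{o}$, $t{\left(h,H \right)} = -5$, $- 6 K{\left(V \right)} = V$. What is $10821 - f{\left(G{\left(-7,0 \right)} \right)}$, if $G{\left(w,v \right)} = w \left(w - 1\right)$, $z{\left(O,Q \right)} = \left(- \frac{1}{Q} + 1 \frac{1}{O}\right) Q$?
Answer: $10821 - \frac{52 \sqrt{14}}{5} \approx 10782.0$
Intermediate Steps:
$K{\left(V \right)} = - \frac{V}{6}$
$z{\left(O,Q \right)} = Q \left(\frac{1}{O} - \frac{1}{Q}\right)$ ($z{\left(O,Q \right)} = \left(- \frac{1}{Q} + \frac{1}{O}\right) Q = \left(\frac{1}{O} - \frac{1}{Q}\right) Q = Q \left(\frac{1}{O} - \frac{1}{Q}\right)$)
$G{\left(w,v \right)} = w \left(-1 + w\right)$
$f{\left(o \right)} = \frac{26 \sqrt{o}}{5}$ ($f{\left(o \right)} = - 6 \frac{\left(- \frac{1}{6}\right) 4 - -5}{-5} \sqrt{o} = - 6 - \frac{- \frac{2}{3} + 5}{5} \sqrt{o} = - 6 \left(- \frac{1}{5}\right) \frac{13}{3} \sqrt{o} = - 6 \left(- \frac{13 \sqrt{o}}{15}\right) = \frac{26 \sqrt{o}}{5}$)
$10821 - f{\left(G{\left(-7,0 \right)} \right)} = 10821 - \frac{26 \sqrt{- 7 \left(-1 - 7\right)}}{5} = 10821 - \frac{26 \sqrt{\left(-7\right) \left(-8\right)}}{5} = 10821 - \frac{26 \sqrt{56}}{5} = 10821 - \frac{26 \cdot 2 \sqrt{14}}{5} = 10821 - \frac{52 \sqrt{14}}{5}$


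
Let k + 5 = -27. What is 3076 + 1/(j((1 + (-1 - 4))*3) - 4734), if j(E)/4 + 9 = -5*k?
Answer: 12703879/4130 ≈ 3076.0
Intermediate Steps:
k = -32 (k = -5 - 27 = -32)
j(E) = 604 (j(E) = -36 + 4*(-5*(-32)) = -36 + 4*160 = -36 + 640 = 604)
3076 + 1/(j((1 + (-1 - 4))*3) - 4734) = 3076 + 1/(604 - 4734) = 3076 + 1/(-4130) = 3076 - 1/4130 = 12703879/4130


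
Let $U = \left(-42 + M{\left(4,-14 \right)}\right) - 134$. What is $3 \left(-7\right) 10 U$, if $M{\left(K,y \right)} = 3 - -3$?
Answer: $35700$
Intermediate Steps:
$M{\left(K,y \right)} = 6$ ($M{\left(K,y \right)} = 3 + 3 = 6$)
$U = -170$ ($U = \left(-42 + 6\right) - 134 = -36 - 134 = -170$)
$3 \left(-7\right) 10 U = 3 \left(-7\right) 10 \left(-170\right) = \left(-21\right) 10 \left(-170\right) = \left(-210\right) \left(-170\right) = 35700$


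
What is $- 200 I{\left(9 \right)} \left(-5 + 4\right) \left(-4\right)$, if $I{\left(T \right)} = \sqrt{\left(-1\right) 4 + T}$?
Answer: $- 800 \sqrt{5} \approx -1788.9$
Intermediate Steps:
$I{\left(T \right)} = \sqrt{-4 + T}$
$- 200 I{\left(9 \right)} \left(-5 + 4\right) \left(-4\right) = - 200 \sqrt{-4 + 9} \left(-5 + 4\right) \left(-4\right) = - 200 \sqrt{5} \left(\left(-1\right) \left(-4\right)\right) = - 200 \sqrt{5} \cdot 4 = - 800 \sqrt{5}$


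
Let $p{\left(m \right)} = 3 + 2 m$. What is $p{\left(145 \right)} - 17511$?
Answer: $-17218$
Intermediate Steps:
$p{\left(145 \right)} - 17511 = \left(3 + 2 \cdot 145\right) - 17511 = \left(3 + 290\right) - 17511 = 293 - 17511 = -17218$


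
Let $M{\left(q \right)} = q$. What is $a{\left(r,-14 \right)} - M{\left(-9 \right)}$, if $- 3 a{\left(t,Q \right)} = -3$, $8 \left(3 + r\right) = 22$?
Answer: $10$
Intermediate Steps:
$r = - \frac{1}{4}$ ($r = -3 + \frac{1}{8} \cdot 22 = -3 + \frac{11}{4} = - \frac{1}{4} \approx -0.25$)
$a{\left(t,Q \right)} = 1$ ($a{\left(t,Q \right)} = \left(- \frac{1}{3}\right) \left(-3\right) = 1$)
$a{\left(r,-14 \right)} - M{\left(-9 \right)} = 1 - -9 = 1 + 9 = 10$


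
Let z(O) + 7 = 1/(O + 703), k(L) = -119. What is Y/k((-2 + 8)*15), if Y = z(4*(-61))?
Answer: 3212/54621 ≈ 0.058805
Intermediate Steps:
z(O) = -7 + 1/(703 + O) (z(O) = -7 + 1/(O + 703) = -7 + 1/(703 + O))
Y = -3212/459 (Y = (-4920 - 28*(-61))/(703 + 4*(-61)) = (-4920 - 7*(-244))/(703 - 244) = (-4920 + 1708)/459 = (1/459)*(-3212) = -3212/459 ≈ -6.9978)
Y/k((-2 + 8)*15) = -3212/459/(-119) = -3212/459*(-1/119) = 3212/54621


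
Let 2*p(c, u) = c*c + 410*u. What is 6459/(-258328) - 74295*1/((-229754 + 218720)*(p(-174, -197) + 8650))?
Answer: -9539980417/375459856744 ≈ -0.025409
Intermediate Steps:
p(c, u) = c²/2 + 205*u (p(c, u) = (c*c + 410*u)/2 = (c² + 410*u)/2 = c²/2 + 205*u)
6459/(-258328) - 74295*1/((-229754 + 218720)*(p(-174, -197) + 8650)) = 6459/(-258328) - 74295*1/((-229754 + 218720)*(((½)*(-174)² + 205*(-197)) + 8650)) = 6459*(-1/258328) - 74295*(-1/(11034*(((½)*30276 - 40385) + 8650))) = -6459/258328 - 74295*(-1/(11034*((15138 - 40385) + 8650))) = -6459/258328 - 74295*(-1/(11034*(-25247 + 8650))) = -6459/258328 - 74295/((-16597*(-11034))) = -6459/258328 - 74295/183131298 = -6459/258328 - 74295*1/183131298 = -6459/258328 - 8255/20347922 = -9539980417/375459856744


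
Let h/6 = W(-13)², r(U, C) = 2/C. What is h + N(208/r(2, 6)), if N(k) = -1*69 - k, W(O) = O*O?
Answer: 170673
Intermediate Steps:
W(O) = O²
h = 171366 (h = 6*((-13)²)² = 6*169² = 6*28561 = 171366)
N(k) = -69 - k
h + N(208/r(2, 6)) = 171366 + (-69 - 208/(2/6)) = 171366 + (-69 - 208/(2*(⅙))) = 171366 + (-69 - 208/⅓) = 171366 + (-69 - 208*3) = 171366 + (-69 - 1*624) = 171366 + (-69 - 624) = 171366 - 693 = 170673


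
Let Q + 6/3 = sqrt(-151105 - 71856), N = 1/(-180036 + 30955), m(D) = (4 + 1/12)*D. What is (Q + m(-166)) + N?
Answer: -608101405/894486 + I*sqrt(222961) ≈ -679.83 + 472.19*I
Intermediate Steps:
m(D) = 49*D/12 (m(D) = (4 + 1/12)*D = 49*D/12)
N = -1/149081 (N = 1/(-149081) = -1/149081 ≈ -6.7078e-6)
Q = -2 + I*sqrt(222961) (Q = -2 + sqrt(-151105 - 71856) = -2 + sqrt(-222961) = -2 + I*sqrt(222961) ≈ -2.0 + 472.19*I)
(Q + m(-166)) + N = ((-2 + I*sqrt(222961)) + (49/12)*(-166)) - 1/149081 = ((-2 + I*sqrt(222961)) - 4067/6) - 1/149081 = (-4079/6 + I*sqrt(222961)) - 1/149081 = -608101405/894486 + I*sqrt(222961)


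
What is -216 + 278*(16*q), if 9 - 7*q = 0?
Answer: 38520/7 ≈ 5502.9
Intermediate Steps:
q = 9/7 (q = 9/7 - ⅐*0 = 9/7 + 0 = 9/7 ≈ 1.2857)
-216 + 278*(16*q) = -216 + 278*(16*(9/7)) = -216 + 278*(144/7) = -216 + 40032/7 = 38520/7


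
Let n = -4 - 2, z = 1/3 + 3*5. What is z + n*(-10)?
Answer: 226/3 ≈ 75.333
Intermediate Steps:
z = 46/3 (z = 1*(1/3) + 15 = 1/3 + 15 = 46/3 ≈ 15.333)
n = -6
z + n*(-10) = 46/3 - 6*(-10) = 46/3 + 60 = 226/3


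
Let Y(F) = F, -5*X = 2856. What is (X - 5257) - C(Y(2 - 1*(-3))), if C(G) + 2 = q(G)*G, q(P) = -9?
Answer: -28906/5 ≈ -5781.2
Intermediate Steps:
X = -2856/5 (X = -⅕*2856 = -2856/5 ≈ -571.20)
C(G) = -2 - 9*G
(X - 5257) - C(Y(2 - 1*(-3))) = (-2856/5 - 5257) - (-2 - 9*(2 - 1*(-3))) = -29141/5 - (-2 - 9*(2 + 3)) = -29141/5 - (-2 - 9*5) = -29141/5 - (-2 - 45) = -29141/5 - 1*(-47) = -29141/5 + 47 = -28906/5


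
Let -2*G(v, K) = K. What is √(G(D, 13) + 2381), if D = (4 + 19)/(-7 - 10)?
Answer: √9498/2 ≈ 48.729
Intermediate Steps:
D = -23/17 (D = 23/(-17) = 23*(-1/17) = -23/17 ≈ -1.3529)
G(v, K) = -K/2
√(G(D, 13) + 2381) = √(-½*13 + 2381) = √(-13/2 + 2381) = √(4749/2) = √9498/2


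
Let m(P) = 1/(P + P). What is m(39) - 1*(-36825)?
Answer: 2872351/78 ≈ 36825.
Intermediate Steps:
m(P) = 1/(2*P)
m(39) - 1*(-36825) = (½)/39 - 1*(-36825) = (½)*(1/39) + 36825 = 1/78 + 36825 = 2872351/78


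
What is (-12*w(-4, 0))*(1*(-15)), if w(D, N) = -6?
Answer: -1080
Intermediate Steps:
(-12*w(-4, 0))*(1*(-15)) = (-12*(-6))*(1*(-15)) = 72*(-15) = -1080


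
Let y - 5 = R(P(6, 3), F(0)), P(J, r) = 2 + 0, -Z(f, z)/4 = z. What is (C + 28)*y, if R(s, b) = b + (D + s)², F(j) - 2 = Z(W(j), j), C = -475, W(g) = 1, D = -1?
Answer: -3576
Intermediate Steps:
Z(f, z) = -4*z
P(J, r) = 2
F(j) = 2 - 4*j
R(s, b) = b + (-1 + s)²
y = 8 (y = 5 + ((2 - 4*0) + (-1 + 2)²) = 5 + ((2 + 0) + 1²) = 5 + (2 + 1) = 5 + 3 = 8)
(C + 28)*y = (-475 + 28)*8 = -447*8 = -3576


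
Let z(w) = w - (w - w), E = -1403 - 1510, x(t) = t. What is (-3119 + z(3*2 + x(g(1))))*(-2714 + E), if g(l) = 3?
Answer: 17499970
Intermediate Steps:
E = -2913
z(w) = w (z(w) = w - 1*0 = w + 0 = w)
(-3119 + z(3*2 + x(g(1))))*(-2714 + E) = (-3119 + (3*2 + 3))*(-2714 - 2913) = (-3119 + (6 + 3))*(-5627) = (-3119 + 9)*(-5627) = -3110*(-5627) = 17499970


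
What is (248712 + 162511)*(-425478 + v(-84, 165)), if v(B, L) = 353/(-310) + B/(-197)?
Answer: -10685212247617303/61070 ≈ -1.7497e+11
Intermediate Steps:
v(B, L) = -353/310 - B/197 (v(B, L) = 353*(-1/310) + B*(-1/197) = -353/310 - B/197)
(248712 + 162511)*(-425478 + v(-84, 165)) = (248712 + 162511)*(-425478 + (-353/310 - 1/197*(-84))) = 411223*(-425478 + (-353/310 + 84/197)) = 411223*(-425478 - 43501/61070) = 411223*(-25983984961/61070) = -10685212247617303/61070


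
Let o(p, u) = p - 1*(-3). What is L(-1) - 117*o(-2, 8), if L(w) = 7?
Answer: -110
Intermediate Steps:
o(p, u) = 3 + p (o(p, u) = p + 3 = 3 + p)
L(-1) - 117*o(-2, 8) = 7 - 117*(3 - 2) = 7 - 117*1 = 7 - 117 = -110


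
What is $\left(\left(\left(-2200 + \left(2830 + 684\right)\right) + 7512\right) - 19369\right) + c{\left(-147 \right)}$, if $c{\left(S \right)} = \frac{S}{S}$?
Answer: $-10542$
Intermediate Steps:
$c{\left(S \right)} = 1$
$\left(\left(\left(-2200 + \left(2830 + 684\right)\right) + 7512\right) - 19369\right) + c{\left(-147 \right)} = \left(\left(\left(-2200 + \left(2830 + 684\right)\right) + 7512\right) - 19369\right) + 1 = \left(\left(\left(-2200 + 3514\right) + 7512\right) - 19369\right) + 1 = \left(\left(1314 + 7512\right) - 19369\right) + 1 = \left(8826 - 19369\right) + 1 = -10543 + 1 = -10542$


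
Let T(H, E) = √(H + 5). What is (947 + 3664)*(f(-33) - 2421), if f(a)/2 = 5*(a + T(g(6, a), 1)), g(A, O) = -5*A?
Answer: -12684861 + 230550*I ≈ -1.2685e+7 + 2.3055e+5*I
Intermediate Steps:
T(H, E) = √(5 + H)
f(a) = 10*a + 50*I (f(a) = 2*(5*(a + √(5 - 5*6))) = 2*(5*(a + √(5 - 30))) = 2*(5*(a + √(-25))) = 2*(5*(a + 5*I)) = 2*(5*a + 25*I) = 10*a + 50*I)
(947 + 3664)*(f(-33) - 2421) = (947 + 3664)*((10*(-33) + 50*I) - 2421) = 4611*((-330 + 50*I) - 2421) = 4611*(-2751 + 50*I) = -12684861 + 230550*I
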